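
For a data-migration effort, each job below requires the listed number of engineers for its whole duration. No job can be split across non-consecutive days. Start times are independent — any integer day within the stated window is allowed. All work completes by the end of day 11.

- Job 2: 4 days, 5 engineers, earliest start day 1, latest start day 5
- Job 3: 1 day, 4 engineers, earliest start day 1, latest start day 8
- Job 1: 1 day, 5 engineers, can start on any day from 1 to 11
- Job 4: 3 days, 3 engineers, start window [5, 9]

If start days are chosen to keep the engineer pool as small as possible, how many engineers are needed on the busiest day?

5

Early-start (Job 2@1, Job 3@1, Job 1@1, Job 4@5) gives peak 14: d1:14  d2:5  d3:5  d4:5  d5:3  d6:3  d7:3  d8:0  d9:0  d10:0  d11:0.
Shift Job 3→5, Job 1→6, Job 4→7.
Schedule Job 2@1, Job 3@5, Job 1@6, Job 4@7: d1:5  d2:5  d3:5  d4:5  d5:4  d6:5  d7:3  d8:3  d9:3  d10:0  d11:0 — peak 5.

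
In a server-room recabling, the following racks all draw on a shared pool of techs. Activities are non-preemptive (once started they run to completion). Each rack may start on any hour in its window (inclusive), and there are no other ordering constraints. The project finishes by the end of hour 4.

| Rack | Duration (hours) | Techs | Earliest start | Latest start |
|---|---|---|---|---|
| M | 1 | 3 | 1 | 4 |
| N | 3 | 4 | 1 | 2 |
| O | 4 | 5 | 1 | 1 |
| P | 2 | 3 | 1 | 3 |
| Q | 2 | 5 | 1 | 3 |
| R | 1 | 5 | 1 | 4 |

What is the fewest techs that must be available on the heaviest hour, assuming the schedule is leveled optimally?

15

Early-start (M@1, N@1, O@1, P@1, Q@1, R@1) gives peak 25: h1:25  h2:17  h3:9  h4:5.
Shift Q→3, R→4.
Schedule M@1, N@1, O@1, P@1, Q@3, R@4: h1:15  h2:12  h3:14  h4:15 — peak 15.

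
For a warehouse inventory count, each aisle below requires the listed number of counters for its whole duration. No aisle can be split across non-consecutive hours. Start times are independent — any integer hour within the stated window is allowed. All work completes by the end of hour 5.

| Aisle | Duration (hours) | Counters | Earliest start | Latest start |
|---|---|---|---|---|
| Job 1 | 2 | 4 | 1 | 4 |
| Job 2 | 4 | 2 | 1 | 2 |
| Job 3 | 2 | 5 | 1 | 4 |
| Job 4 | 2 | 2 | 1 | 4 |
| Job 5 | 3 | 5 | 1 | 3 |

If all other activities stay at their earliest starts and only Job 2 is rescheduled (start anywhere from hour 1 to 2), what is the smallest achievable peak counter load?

Job 2@1: h1:18  h2:18  h3:7  h4:2  h5:0 → peak 18
Job 2@2: h1:16  h2:18  h3:7  h4:2  h5:2 → peak 18
Best is Job 2@1, peak 18.

18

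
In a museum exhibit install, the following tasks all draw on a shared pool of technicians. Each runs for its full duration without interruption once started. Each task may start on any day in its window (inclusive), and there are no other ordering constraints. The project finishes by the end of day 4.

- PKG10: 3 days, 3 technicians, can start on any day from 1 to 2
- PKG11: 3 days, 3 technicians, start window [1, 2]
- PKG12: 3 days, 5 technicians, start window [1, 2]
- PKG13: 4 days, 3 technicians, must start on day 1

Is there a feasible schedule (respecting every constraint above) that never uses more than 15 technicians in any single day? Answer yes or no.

yes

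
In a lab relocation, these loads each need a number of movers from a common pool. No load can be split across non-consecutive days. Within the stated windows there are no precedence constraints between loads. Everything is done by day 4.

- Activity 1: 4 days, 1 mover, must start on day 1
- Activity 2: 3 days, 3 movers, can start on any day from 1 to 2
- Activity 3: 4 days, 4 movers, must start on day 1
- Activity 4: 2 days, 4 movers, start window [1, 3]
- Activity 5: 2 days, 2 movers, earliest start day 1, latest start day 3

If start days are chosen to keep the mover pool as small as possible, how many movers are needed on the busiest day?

12

Early-start (Activity 1@1, Activity 2@1, Activity 3@1, Activity 4@1, Activity 5@1) gives peak 14: d1:14  d2:14  d3:8  d4:5.
Shift Activity 5→3.
Schedule Activity 1@1, Activity 2@1, Activity 3@1, Activity 4@1, Activity 5@3: d1:12  d2:12  d3:10  d4:7 — peak 12.
No arrangement of the 18 feasible schedules does better.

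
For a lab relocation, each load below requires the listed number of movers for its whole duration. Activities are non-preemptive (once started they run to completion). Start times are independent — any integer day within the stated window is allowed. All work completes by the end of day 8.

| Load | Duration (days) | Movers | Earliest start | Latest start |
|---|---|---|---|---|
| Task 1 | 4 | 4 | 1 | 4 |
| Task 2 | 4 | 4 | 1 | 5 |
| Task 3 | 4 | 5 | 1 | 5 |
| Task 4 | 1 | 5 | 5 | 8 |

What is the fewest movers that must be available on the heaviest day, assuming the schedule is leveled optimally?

Early-start (Task 1@1, Task 2@1, Task 3@1, Task 4@5) gives peak 13: d1:13  d2:13  d3:13  d4:13  d5:5  d6:0  d7:0  d8:0.
Shift Task 2→5.
Schedule Task 1@1, Task 2@5, Task 3@1, Task 4@5: d1:9  d2:9  d3:9  d4:9  d5:9  d6:4  d7:4  d8:4 — peak 9.

9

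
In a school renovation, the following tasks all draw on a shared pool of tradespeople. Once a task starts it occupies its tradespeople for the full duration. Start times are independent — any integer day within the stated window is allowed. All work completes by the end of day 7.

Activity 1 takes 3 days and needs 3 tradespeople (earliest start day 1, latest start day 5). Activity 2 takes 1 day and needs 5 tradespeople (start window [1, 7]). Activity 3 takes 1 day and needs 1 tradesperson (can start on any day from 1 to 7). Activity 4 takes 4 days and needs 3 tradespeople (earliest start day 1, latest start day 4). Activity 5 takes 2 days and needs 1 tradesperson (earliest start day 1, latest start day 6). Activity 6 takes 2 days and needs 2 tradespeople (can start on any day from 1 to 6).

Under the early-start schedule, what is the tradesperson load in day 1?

At early start, day 1 has: Activity 1, Activity 2, Activity 3, Activity 4, Activity 5, Activity 6.
Demand: 3 + 5 + 1 + 3 + 1 + 2 = 15.

15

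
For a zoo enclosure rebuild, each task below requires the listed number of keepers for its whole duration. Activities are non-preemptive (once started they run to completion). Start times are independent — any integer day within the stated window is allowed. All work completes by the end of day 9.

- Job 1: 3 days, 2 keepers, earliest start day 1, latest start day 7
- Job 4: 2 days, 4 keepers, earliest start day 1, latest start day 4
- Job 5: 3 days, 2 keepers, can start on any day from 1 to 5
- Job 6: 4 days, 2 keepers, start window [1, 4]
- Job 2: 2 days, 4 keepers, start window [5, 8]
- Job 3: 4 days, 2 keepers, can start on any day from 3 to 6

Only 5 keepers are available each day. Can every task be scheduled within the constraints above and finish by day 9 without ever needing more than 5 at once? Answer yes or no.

The minimum achievable peak is 6; 5 < 6, so no feasible schedule stays within the cap.

no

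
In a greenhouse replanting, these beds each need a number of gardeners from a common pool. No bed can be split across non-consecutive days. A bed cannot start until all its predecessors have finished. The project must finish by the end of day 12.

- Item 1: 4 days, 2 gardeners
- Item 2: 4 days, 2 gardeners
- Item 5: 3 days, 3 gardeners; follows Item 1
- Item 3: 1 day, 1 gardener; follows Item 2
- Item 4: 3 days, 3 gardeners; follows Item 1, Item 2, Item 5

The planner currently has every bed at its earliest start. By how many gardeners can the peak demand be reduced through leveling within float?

Early-start peak: d1:4  d2:4  d3:4  d4:4  d5:4  d6:3  d7:3  d8:3  d9:3  d10:3  d11:0  d12:0 ⇒ 4.
Leveled (Item 1@1, Item 2@1, Item 5@5, Item 3@5, Item 4@8): d1:4  d2:4  d3:4  d4:4  d5:4  d6:3  d7:3  d8:3  d9:3  d10:3  d11:0  d12:0 ⇒ 4.
Reduction 4 − 4 = 0.

0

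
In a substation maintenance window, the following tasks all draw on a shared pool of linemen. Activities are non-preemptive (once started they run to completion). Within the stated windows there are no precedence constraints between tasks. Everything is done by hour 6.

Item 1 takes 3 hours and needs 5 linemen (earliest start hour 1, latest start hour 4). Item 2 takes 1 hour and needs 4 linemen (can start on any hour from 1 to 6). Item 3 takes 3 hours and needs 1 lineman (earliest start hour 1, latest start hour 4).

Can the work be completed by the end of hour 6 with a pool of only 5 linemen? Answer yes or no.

Schedule Item 1@1, Item 2@4, Item 3@4: h1:5  h2:5  h3:5  h4:5  h5:1  h6:1 — peak 5 ≤ 5.

yes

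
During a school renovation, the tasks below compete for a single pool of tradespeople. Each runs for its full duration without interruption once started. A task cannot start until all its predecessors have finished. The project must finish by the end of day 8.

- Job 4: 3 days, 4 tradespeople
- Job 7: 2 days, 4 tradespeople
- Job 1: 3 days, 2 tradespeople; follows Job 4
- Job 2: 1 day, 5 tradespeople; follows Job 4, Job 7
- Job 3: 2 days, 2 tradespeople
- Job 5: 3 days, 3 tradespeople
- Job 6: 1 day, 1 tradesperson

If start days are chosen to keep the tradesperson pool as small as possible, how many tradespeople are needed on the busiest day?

7

Early-start (Job 4@1, Job 7@1, Job 1@4, Job 2@4, Job 3@1, Job 5@1, Job 6@1) gives peak 14: d1:14  d2:13  d3:7  d4:7  d5:2  d6:2  d7:0  d8:0.
Shift Job 7→4, Job 2→6, Job 3→7, Job 6→4.
Schedule Job 4@1, Job 7@4, Job 1@4, Job 2@6, Job 3@7, Job 5@1, Job 6@4: d1:7  d2:7  d3:7  d4:7  d5:6  d6:7  d7:2  d8:2 — peak 7.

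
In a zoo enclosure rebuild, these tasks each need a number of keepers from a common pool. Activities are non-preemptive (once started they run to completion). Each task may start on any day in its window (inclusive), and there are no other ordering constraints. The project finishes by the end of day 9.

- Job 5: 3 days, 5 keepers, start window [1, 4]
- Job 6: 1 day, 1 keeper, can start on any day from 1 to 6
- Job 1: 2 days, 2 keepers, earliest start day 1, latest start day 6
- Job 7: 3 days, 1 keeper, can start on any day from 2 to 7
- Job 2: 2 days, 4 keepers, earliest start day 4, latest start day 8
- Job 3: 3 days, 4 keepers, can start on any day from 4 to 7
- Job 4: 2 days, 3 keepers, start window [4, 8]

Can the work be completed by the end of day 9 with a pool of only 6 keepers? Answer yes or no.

no

The minimum achievable peak is 7; 6 < 7, so no feasible schedule stays within the cap.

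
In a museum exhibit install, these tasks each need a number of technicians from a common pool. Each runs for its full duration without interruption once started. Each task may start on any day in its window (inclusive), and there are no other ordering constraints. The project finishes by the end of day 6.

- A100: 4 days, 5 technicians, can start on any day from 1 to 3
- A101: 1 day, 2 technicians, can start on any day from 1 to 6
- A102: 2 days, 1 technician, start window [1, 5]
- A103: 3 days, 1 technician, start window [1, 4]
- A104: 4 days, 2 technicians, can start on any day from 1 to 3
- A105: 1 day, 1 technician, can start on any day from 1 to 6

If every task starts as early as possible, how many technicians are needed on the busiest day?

Early-start schedule: A100@1, A101@1, A102@1, A103@1, A104@1, A105@1.
Load per day: day 1: 12, day 2: 9, day 3: 8, day 4: 7, day 5: 0, day 6: 0.
Peak is 12.

12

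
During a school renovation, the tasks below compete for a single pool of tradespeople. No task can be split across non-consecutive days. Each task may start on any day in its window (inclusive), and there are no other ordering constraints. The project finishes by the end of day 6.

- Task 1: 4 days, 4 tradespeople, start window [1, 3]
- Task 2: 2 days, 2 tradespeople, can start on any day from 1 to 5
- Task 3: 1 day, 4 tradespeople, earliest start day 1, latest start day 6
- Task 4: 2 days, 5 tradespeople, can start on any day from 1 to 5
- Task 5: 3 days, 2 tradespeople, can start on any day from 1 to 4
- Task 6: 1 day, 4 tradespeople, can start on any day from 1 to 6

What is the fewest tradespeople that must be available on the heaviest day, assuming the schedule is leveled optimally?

8

Early-start (Task 1@1, Task 2@1, Task 3@1, Task 4@1, Task 5@1, Task 6@1) gives peak 21: d1:21  d2:13  d3:6  d4:4  d5:0  d6:0.
Shift Task 2→3, Task 4→5, Task 5→3, Task 6→2.
Schedule Task 1@1, Task 2@3, Task 3@1, Task 4@5, Task 5@3, Task 6@2: d1:8  d2:8  d3:8  d4:8  d5:7  d6:5 — peak 8.
Total tradesperson-days = 44 over 6 days ⇒ peak ≥ ⌈44/6⌉ = 8, so 8 is optimal.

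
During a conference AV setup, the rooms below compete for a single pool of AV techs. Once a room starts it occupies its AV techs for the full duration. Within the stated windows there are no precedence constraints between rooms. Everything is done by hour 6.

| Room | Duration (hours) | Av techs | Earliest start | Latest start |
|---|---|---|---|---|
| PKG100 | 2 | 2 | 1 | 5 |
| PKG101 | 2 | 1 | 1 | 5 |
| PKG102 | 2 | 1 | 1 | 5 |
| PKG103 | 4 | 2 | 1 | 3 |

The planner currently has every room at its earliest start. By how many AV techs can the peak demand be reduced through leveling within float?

3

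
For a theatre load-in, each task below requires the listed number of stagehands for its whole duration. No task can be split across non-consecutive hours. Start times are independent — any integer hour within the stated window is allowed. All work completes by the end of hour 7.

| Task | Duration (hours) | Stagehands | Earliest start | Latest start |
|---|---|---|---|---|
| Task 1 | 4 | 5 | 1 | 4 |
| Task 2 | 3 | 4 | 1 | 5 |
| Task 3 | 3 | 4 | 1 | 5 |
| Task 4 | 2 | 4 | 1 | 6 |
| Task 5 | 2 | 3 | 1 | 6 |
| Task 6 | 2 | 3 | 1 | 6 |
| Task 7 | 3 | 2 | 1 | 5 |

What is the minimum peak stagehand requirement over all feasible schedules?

Early-start (Task 1@1, Task 2@1, Task 3@1, Task 4@1, Task 5@1, Task 6@1, Task 7@1) gives peak 25: h1:25  h2:25  h3:15  h4:5  h5:0  h6:0  h7:0.
Shift Task 3→5, Task 4→4, Task 5→5, Task 6→6.
Schedule Task 1@1, Task 2@1, Task 3@5, Task 4@4, Task 5@5, Task 6@6, Task 7@1: h1:11  h2:11  h3:11  h4:9  h5:11  h6:10  h7:7 — peak 11.

11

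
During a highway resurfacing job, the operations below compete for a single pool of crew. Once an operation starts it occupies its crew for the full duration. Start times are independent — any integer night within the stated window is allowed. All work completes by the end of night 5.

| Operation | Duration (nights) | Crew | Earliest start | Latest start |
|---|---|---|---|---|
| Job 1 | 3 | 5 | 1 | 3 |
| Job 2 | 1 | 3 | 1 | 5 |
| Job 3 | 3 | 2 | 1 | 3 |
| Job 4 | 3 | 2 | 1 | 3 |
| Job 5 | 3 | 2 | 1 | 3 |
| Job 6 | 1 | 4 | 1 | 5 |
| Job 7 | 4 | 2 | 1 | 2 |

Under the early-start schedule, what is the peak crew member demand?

Early-start schedule: Job 1@1, Job 2@1, Job 3@1, Job 4@1, Job 5@1, Job 6@1, Job 7@1.
Load per night: night 1: 20, night 2: 13, night 3: 13, night 4: 2, night 5: 0.
Peak is 20.

20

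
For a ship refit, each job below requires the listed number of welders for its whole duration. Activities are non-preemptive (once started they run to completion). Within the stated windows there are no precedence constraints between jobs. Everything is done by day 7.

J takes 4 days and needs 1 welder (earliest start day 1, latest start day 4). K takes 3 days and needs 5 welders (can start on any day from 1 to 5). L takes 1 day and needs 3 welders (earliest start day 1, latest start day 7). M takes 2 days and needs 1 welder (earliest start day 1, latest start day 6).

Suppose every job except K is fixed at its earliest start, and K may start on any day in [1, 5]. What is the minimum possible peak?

K@1: d1:10  d2:7  d3:6  d4:1  d5:0  d6:0  d7:0 → peak 10
K@2: d1:5  d2:7  d3:6  d4:6  d5:0  d6:0  d7:0 → peak 7
K@3: d1:5  d2:2  d3:6  d4:6  d5:5  d6:0  d7:0 → peak 6
K@4: d1:5  d2:2  d3:1  d4:6  d5:5  d6:5  d7:0 → peak 6
K@5: d1:5  d2:2  d3:1  d4:1  d5:5  d6:5  d7:5 → peak 5
Best is K@5, peak 5.

5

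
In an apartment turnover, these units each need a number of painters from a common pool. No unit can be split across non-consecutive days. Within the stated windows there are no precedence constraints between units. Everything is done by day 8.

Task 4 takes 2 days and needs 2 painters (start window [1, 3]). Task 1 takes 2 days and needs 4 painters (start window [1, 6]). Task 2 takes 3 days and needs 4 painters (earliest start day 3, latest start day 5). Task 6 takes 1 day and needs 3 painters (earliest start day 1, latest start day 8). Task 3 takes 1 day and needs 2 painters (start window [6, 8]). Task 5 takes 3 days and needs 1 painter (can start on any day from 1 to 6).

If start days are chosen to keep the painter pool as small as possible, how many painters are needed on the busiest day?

Early-start (Task 4@1, Task 1@1, Task 2@3, Task 6@1, Task 3@6, Task 5@1) gives peak 10: d1:10  d2:7  d3:5  d4:4  d5:4  d6:2  d7:0  d8:0.
Shift Task 1→3, Task 2→5, Task 3→8, Task 5→2.
Schedule Task 4@1, Task 1@3, Task 2@5, Task 6@1, Task 3@8, Task 5@2: d1:5  d2:3  d3:5  d4:5  d5:4  d6:4  d7:4  d8:2 — peak 5.

5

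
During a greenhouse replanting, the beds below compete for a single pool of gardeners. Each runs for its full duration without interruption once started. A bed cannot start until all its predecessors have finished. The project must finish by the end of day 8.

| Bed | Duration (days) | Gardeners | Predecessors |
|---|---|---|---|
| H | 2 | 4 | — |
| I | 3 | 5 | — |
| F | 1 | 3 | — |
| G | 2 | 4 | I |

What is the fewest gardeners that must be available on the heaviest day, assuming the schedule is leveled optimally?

5

Early-start (H@1, I@1, F@1, G@4) gives peak 12: d1:12  d2:9  d3:5  d4:4  d5:4  d6:0  d7:0  d8:0.
Shift I→3, F→6, G→7.
Schedule H@1, I@3, F@6, G@7: d1:4  d2:4  d3:5  d4:5  d5:5  d6:3  d7:4  d8:4 — peak 5.
Total gardener-days = 34 over 8 days ⇒ peak ≥ ⌈34/8⌉ = 5, so 5 is optimal.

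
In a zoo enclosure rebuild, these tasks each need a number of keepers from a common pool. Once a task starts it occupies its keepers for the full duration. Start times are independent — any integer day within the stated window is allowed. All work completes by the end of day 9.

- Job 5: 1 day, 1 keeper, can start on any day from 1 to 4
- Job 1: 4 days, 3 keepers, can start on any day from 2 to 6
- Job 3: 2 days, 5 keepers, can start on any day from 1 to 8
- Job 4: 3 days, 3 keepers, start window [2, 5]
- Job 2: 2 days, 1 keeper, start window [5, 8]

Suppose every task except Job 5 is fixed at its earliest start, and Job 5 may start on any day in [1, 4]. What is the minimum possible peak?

11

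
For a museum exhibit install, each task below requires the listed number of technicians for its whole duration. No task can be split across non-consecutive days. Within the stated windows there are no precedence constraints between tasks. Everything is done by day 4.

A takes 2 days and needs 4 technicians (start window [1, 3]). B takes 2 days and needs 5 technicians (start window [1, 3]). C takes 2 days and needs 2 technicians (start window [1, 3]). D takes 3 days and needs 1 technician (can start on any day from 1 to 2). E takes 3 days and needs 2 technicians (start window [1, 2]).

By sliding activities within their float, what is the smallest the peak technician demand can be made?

9

Early-start (A@1, B@1, C@1, D@1, E@1) gives peak 14: d1:14  d2:14  d3:3  d4:0.
Shift B→3.
Schedule A@1, B@3, C@1, D@1, E@1: d1:9  d2:9  d3:8  d4:5 — peak 9.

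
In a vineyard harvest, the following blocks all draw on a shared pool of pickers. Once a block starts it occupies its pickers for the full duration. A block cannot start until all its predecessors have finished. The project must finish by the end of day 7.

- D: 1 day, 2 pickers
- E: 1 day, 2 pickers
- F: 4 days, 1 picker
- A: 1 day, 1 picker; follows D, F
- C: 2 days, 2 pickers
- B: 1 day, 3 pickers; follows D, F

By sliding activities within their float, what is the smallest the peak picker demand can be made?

Early-start (D@1, E@1, F@1, A@5, C@1, B@5) gives peak 7: d1:7  d2:3  d3:1  d4:1  d5:4  d6:0  d7:0.
Shift E→2, C→3, B→6.
Schedule D@1, E@2, F@1, A@5, C@3, B@6: d1:3  d2:3  d3:3  d4:3  d5:1  d6:3  d7:0 — peak 3.
Total picker-days = 16 over 7 days ⇒ peak ≥ ⌈16/7⌉ = 3, so 3 is optimal.

3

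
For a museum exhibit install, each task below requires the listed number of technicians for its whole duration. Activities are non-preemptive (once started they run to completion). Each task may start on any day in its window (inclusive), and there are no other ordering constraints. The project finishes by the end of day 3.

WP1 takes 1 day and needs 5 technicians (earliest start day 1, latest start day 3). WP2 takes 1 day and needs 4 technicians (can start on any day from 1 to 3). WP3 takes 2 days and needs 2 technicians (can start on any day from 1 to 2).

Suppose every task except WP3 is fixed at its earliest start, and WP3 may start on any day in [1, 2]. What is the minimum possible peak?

WP3@1: d1:11  d2:2  d3:0 → peak 11
WP3@2: d1:9  d2:2  d3:2 → peak 9
Best is WP3@2, peak 9.

9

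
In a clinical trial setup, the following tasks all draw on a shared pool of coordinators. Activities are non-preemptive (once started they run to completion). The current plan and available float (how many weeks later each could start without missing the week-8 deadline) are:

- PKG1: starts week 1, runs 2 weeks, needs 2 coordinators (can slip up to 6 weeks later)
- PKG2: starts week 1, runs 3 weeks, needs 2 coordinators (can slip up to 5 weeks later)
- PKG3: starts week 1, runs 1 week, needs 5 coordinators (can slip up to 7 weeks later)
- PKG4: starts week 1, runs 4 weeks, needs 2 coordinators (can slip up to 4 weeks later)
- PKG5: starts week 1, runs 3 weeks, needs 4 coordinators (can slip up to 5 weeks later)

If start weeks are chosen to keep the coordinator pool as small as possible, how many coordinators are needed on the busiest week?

6

Early-start (PKG1@1, PKG2@1, PKG3@1, PKG4@1, PKG5@1) gives peak 15: w1:15  w2:10  w3:8  w4:2  w5:0  w6:0  w7:0  w8:0.
Shift PKG3→4, PKG4→5, PKG5→5.
Schedule PKG1@1, PKG2@1, PKG3@4, PKG4@5, PKG5@5: w1:4  w2:4  w3:2  w4:5  w5:6  w6:6  w7:6  w8:2 — peak 6.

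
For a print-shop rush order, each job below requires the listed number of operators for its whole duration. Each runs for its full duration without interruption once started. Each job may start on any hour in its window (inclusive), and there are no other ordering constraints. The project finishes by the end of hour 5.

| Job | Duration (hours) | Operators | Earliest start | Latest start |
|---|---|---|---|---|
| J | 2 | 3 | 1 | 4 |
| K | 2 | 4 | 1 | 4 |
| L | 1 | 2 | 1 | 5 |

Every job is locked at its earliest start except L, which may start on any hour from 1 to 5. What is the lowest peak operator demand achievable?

L@1: h1:9  h2:7  h3:0  h4:0  h5:0 → peak 9
L@2: h1:7  h2:9  h3:0  h4:0  h5:0 → peak 9
L@3: h1:7  h2:7  h3:2  h4:0  h5:0 → peak 7
L@4: h1:7  h2:7  h3:0  h4:2  h5:0 → peak 7
L@5: h1:7  h2:7  h3:0  h4:0  h5:2 → peak 7
Best is L@3, peak 7.

7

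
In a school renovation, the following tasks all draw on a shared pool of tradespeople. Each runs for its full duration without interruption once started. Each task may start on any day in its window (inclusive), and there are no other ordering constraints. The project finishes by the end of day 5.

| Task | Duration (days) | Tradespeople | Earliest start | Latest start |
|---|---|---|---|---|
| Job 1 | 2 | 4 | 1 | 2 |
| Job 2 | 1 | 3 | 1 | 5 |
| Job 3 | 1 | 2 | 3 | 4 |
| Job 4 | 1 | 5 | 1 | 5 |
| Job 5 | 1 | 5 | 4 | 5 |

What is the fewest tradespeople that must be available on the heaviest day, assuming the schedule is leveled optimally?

Early-start (Job 1@1, Job 2@1, Job 3@3, Job 4@1, Job 5@4) gives peak 12: d1:12  d2:4  d3:2  d4:5  d5:0.
Shift Job 2→3, Job 4→4, Job 5→5.
Schedule Job 1@1, Job 2@3, Job 3@3, Job 4@4, Job 5@5: d1:4  d2:4  d3:5  d4:5  d5:5 — peak 5.
Total tradesperson-days = 23 over 5 days ⇒ peak ≥ ⌈23/5⌉ = 5, so 5 is optimal.

5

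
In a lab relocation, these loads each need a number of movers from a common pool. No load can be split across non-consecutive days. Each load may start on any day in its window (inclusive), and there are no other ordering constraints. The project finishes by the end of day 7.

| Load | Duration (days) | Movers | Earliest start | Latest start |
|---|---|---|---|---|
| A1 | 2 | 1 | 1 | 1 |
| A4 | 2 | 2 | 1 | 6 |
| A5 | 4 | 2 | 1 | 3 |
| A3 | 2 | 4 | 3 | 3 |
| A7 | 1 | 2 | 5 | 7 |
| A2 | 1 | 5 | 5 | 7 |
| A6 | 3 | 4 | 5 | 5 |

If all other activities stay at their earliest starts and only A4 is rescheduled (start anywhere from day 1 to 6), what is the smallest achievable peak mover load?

11

A4@1: d1:5  d2:5  d3:6  d4:6  d5:11  d6:4  d7:4 → peak 11
A4@2: d1:3  d2:5  d3:8  d4:6  d5:11  d6:4  d7:4 → peak 11
A4@3: d1:3  d2:3  d3:8  d4:8  d5:11  d6:4  d7:4 → peak 11
A4@4: d1:3  d2:3  d3:6  d4:8  d5:13  d6:4  d7:4 → peak 13
A4@5: d1:3  d2:3  d3:6  d4:6  d5:13  d6:6  d7:4 → peak 13
A4@6: d1:3  d2:3  d3:6  d4:6  d5:11  d6:6  d7:6 → peak 11
Best is A4@1, peak 11.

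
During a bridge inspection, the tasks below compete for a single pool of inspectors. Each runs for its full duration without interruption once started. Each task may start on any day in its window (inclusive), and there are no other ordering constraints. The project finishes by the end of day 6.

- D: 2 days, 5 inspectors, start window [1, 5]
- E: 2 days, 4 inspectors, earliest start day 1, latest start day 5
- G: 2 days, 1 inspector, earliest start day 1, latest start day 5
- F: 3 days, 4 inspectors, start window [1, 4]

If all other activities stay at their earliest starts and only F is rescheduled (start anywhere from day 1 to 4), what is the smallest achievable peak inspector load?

10

F@1: d1:14  d2:14  d3:4  d4:0  d5:0  d6:0 → peak 14
F@2: d1:10  d2:14  d3:4  d4:4  d5:0  d6:0 → peak 14
F@3: d1:10  d2:10  d3:4  d4:4  d5:4  d6:0 → peak 10
F@4: d1:10  d2:10  d3:0  d4:4  d5:4  d6:4 → peak 10
Best is F@3, peak 10.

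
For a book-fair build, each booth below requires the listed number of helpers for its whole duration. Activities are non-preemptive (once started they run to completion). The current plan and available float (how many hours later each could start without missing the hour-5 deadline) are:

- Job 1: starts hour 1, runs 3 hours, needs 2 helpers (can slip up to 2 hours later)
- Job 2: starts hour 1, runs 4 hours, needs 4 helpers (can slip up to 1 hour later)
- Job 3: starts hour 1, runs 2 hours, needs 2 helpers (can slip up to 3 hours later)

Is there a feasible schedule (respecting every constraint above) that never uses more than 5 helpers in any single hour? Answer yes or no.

no

Total helper-hours = 26; over 5 hours the average is 26/5 > 5, so some hour must exceed 5.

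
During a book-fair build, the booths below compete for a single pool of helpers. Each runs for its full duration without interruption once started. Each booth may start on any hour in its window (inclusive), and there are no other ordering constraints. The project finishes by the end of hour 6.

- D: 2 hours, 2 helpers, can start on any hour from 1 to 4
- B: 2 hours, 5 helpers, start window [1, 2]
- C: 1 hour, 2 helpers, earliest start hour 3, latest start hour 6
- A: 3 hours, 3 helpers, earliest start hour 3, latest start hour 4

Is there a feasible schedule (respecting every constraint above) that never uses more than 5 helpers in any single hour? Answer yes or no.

Schedule D@3, B@1, C@3, A@4: h1:5  h2:5  h3:4  h4:5  h5:3  h6:3 — peak 5 ≤ 5.

yes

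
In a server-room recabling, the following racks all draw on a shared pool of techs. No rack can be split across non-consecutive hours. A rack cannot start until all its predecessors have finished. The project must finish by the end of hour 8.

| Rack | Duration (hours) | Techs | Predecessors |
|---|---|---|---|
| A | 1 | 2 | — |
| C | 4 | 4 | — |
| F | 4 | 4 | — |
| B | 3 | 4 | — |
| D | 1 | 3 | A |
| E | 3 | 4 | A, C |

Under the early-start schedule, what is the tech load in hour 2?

15

At early start, hour 2 has: C, F, B, D.
Demand: 4 + 4 + 4 + 3 = 15.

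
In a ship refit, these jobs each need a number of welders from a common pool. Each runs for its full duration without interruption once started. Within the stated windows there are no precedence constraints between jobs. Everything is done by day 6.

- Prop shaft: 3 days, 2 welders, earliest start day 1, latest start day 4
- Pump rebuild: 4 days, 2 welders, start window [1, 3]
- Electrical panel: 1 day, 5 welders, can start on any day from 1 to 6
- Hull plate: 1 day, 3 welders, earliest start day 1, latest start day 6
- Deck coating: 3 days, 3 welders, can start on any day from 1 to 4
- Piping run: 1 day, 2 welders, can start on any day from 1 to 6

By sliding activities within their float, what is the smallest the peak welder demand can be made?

7

Early-start (Prop shaft@1, Pump rebuild@1, Electrical panel@1, Hull plate@1, Deck coating@1, Piping run@1) gives peak 17: d1:17  d2:7  d3:7  d4:2  d5:0  d6:0.
Shift Electrical panel→4, Hull plate→5, Piping run→5.
Schedule Prop shaft@1, Pump rebuild@1, Electrical panel@4, Hull plate@5, Deck coating@1, Piping run@5: d1:7  d2:7  d3:7  d4:7  d5:5  d6:0 — peak 7.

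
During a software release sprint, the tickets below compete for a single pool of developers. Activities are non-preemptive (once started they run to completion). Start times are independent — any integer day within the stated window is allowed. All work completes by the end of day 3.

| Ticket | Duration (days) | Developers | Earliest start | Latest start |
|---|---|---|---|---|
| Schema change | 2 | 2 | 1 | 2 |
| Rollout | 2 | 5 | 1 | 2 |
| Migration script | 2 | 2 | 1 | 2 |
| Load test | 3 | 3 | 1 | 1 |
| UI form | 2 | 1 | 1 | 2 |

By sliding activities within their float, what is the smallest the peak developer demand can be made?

13

Schedule Schema change@1, Rollout@1, Migration script@1, Load test@1, UI form@1: d1:13  d2:13  d3:3 — peak 13.
No arrangement of the 16 feasible schedules does better.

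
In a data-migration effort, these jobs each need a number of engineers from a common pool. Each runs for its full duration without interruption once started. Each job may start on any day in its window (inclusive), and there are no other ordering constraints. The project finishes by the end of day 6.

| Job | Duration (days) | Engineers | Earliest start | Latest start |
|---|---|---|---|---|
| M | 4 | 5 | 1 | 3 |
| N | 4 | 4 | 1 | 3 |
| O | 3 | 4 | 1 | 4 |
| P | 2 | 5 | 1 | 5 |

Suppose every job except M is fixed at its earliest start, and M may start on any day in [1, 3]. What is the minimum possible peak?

M@1: d1:18  d2:18  d3:13  d4:9  d5:0  d6:0 → peak 18
M@2: d1:13  d2:18  d3:13  d4:9  d5:5  d6:0 → peak 18
M@3: d1:13  d2:13  d3:13  d4:9  d5:5  d6:5 → peak 13
Best is M@3, peak 13.

13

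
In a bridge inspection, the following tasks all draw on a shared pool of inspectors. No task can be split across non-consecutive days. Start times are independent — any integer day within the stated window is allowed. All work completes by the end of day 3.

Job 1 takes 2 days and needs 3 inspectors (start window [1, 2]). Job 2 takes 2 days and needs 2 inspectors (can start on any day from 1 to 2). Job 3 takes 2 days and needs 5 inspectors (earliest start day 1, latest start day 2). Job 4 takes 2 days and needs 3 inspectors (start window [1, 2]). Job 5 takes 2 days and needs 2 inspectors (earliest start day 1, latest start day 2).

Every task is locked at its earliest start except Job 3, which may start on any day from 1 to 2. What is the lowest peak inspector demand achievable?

Job 3@1: d1:15  d2:15  d3:0 → peak 15
Job 3@2: d1:10  d2:15  d3:5 → peak 15
Best is Job 3@1, peak 15.

15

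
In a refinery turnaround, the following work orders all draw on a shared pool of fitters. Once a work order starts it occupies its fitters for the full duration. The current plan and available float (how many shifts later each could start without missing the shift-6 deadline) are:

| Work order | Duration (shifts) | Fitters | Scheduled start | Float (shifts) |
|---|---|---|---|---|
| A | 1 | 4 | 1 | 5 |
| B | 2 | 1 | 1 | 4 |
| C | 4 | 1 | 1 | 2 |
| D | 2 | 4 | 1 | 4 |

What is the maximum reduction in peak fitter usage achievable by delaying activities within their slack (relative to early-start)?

Early-start peak: s1:10  s2:6  s3:1  s4:1  s5:0  s6:0 ⇒ 10.
Leveled (A@1, B@1, C@2, D@3): s1:5  s2:2  s3:5  s4:5  s5:1  s6:0 ⇒ 5.
Reduction 10 − 5 = 5.

5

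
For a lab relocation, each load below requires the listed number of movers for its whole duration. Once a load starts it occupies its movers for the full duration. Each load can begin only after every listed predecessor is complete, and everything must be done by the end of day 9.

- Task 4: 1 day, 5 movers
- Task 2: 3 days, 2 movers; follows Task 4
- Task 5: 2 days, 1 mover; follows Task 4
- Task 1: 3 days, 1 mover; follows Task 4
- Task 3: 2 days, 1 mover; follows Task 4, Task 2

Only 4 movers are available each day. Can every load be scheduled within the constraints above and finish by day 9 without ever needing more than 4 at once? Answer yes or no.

no

The minimum achievable peak is 5; 4 < 5, so no feasible schedule stays within the cap.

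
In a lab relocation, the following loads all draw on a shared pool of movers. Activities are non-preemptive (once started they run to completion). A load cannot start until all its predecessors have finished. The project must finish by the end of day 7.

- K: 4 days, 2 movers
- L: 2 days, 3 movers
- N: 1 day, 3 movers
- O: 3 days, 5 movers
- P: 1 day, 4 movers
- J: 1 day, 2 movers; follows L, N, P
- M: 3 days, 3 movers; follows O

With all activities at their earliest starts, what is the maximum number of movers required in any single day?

17

Early-start schedule: K@1, L@1, N@1, O@1, P@1, J@3, M@4.
Load per day: day 1: 17, day 2: 10, day 3: 9, day 4: 5, day 5: 3, day 6: 3, day 7: 0.
Peak is 17.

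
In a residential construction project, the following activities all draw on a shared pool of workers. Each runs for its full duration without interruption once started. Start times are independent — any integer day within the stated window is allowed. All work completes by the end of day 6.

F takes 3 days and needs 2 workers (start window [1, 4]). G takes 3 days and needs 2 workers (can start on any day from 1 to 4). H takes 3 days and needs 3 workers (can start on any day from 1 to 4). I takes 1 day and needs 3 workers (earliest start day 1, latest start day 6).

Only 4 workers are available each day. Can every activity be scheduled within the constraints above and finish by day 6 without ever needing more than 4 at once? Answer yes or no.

no

The minimum achievable peak is 5; 4 < 5, so no feasible schedule stays within the cap.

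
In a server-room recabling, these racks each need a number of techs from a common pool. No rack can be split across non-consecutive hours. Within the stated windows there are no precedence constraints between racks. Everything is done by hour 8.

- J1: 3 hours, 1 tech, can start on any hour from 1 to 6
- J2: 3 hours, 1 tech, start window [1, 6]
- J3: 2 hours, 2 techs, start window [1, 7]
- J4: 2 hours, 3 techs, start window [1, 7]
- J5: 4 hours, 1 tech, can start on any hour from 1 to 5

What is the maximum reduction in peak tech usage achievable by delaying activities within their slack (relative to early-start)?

5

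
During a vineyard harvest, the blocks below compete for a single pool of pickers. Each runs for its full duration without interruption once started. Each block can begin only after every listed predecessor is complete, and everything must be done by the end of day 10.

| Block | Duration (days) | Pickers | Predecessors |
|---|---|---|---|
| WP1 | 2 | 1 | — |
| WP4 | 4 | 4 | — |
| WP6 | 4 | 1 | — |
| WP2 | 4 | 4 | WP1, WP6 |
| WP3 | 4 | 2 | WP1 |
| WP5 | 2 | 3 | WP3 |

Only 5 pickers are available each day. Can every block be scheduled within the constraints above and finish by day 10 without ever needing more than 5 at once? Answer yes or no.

no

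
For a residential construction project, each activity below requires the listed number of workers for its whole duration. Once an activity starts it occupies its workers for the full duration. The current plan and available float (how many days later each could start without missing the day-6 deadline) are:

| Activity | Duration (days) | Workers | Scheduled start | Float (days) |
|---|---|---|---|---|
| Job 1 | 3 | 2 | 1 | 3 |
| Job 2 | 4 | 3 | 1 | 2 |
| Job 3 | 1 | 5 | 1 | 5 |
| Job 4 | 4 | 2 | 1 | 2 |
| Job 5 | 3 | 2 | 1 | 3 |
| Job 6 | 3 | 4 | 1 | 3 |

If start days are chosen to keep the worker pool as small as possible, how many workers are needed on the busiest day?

Early-start (Job 1@1, Job 2@1, Job 3@1, Job 4@1, Job 5@1, Job 6@1) gives peak 18: d1:18  d2:13  d3:13  d4:5  d5:0  d6:0.
Shift Job 3→5, Job 6→4.
Schedule Job 1@1, Job 2@1, Job 3@5, Job 4@1, Job 5@1, Job 6@4: d1:9  d2:9  d3:9  d4:9  d5:9  d6:4 — peak 9.
Total worker-days = 49 over 6 days ⇒ peak ≥ ⌈49/6⌉ = 9, so 9 is optimal.

9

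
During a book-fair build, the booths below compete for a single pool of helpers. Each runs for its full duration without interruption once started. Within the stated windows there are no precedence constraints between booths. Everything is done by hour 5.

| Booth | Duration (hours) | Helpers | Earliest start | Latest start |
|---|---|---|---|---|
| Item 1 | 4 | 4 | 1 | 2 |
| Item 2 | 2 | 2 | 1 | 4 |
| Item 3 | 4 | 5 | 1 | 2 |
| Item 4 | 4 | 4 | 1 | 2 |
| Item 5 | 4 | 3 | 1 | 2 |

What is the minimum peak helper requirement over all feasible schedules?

18

Schedule Item 1@1, Item 2@1, Item 3@1, Item 4@1, Item 5@1: h1:18  h2:18  h3:16  h4:16  h5:0 — peak 18.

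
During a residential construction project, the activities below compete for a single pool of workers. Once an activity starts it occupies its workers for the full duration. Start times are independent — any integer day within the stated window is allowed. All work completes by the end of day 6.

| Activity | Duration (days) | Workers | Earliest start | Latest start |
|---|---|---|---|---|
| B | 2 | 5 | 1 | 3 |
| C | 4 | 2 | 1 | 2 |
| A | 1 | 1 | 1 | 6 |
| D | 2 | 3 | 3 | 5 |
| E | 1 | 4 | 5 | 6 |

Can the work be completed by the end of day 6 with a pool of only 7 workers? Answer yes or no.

Schedule B@1, C@1, A@3, D@3, E@5: d1:7  d2:7  d3:6  d4:5  d5:4  d6:0 — peak 7 ≤ 7.

yes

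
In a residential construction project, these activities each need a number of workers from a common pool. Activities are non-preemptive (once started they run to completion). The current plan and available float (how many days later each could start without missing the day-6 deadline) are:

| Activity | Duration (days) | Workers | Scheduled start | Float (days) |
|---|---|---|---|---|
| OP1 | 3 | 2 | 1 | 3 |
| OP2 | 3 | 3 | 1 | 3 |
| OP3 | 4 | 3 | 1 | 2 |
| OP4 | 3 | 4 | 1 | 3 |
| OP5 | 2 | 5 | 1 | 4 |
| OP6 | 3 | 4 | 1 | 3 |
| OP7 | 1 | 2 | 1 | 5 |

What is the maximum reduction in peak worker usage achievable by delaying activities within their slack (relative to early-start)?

Early-start peak: d1:23  d2:21  d3:16  d4:3  d5:0  d6:0 ⇒ 23.
Leveled (OP1@1, OP2@1, OP3@3, OP4@4, OP5@1, OP6@4, OP7@3): d1:10  d2:10  d3:10  d4:11  d5:11  d6:11 ⇒ 11.
Reduction 23 − 11 = 12.

12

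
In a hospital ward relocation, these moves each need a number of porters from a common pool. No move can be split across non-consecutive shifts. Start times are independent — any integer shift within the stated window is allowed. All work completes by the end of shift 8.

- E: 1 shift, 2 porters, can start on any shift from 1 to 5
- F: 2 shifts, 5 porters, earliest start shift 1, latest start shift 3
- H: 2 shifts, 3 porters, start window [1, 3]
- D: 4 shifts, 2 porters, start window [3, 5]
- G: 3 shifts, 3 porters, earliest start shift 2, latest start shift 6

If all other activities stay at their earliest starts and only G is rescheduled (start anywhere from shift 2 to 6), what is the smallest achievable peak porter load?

G@2: s1:10  s2:11  s3:5  s4:5  s5:2  s6:2  s7:0  s8:0 → peak 11
G@3: s1:10  s2:8  s3:5  s4:5  s5:5  s6:2  s7:0  s8:0 → peak 10
G@4: s1:10  s2:8  s3:2  s4:5  s5:5  s6:5  s7:0  s8:0 → peak 10
G@5: s1:10  s2:8  s3:2  s4:2  s5:5  s6:5  s7:3  s8:0 → peak 10
G@6: s1:10  s2:8  s3:2  s4:2  s5:2  s6:5  s7:3  s8:3 → peak 10
Best is G@3, peak 10.

10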